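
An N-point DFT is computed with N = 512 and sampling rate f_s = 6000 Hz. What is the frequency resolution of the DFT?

DFT frequency resolution = f_s / N
= 6000 / 512 = 375/32 Hz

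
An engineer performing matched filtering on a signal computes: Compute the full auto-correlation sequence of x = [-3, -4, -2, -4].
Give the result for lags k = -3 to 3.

r_xx[k] = sum_m x[m]*x[m+k], indexed from 0, for k = -3 to 3:
  r_xx[-3] = x[3]*x[0] = 12
  r_xx[-2] = x[2]*x[0] + x[3]*x[1] = 22
  r_xx[-1] = x[1]*x[0] + x[2]*x[1] + x[3]*x[2] = 28
  r_xx[0] = x[0]*x[0] + x[1]*x[1] + x[2]*x[2] + x[3]*x[3] = 45
  r_xx[1] = x[0]*x[1] + x[1]*x[2] + x[2]*x[3] = 28
  r_xx[2] = x[0]*x[2] + x[1]*x[3] = 22
  r_xx[3] = x[0]*x[3] = 12
r_xx = [12, 22, 28, 45, 28, 22, 12]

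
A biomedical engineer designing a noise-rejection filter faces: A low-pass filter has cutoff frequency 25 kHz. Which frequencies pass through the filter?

A low-pass filter passes all frequencies below the cutoff frequency 25 kHz and attenuates higher frequencies.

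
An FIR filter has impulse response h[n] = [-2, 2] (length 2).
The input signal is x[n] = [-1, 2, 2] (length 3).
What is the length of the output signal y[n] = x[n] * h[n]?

For linear convolution, the output length is:
len(y) = len(x) + len(h) - 1 = 3 + 2 - 1 = 4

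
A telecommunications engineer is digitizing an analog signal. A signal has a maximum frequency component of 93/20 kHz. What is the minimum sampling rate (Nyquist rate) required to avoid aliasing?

By the Nyquist-Shannon sampling theorem,
the minimum sampling rate (Nyquist rate) must be at least 2 * f_max.
Nyquist rate = 2 * 93/20 kHz = 93/10 kHz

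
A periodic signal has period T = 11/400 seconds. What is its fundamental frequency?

The fundamental frequency is the reciprocal of the period.
f = 1/T = 1/(11/400) = 400/11 Hz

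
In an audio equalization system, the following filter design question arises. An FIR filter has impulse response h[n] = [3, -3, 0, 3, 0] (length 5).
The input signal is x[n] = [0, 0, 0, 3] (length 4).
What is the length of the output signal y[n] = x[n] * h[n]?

For linear convolution, the output length is:
len(y) = len(x) + len(h) - 1 = 4 + 5 - 1 = 8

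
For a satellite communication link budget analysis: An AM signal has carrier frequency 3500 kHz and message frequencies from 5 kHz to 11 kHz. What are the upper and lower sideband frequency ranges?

Upper sideband (USB) = fc + [fm_low, fm_high] = 3500 + [5, 11] = [3505, 3511] kHz
Lower sideband (LSB) = fc - [fm_high, fm_low] = 3500 - [11, 5] = [3489, 3495] kHz
Total occupied spectrum: 3489 kHz to 3511 kHz (plus carrier at 3500 kHz)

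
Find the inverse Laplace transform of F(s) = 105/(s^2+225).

Standard pair: w/(s^2+w^2) <-> sin(wt)*u(t)
Recognize w^2 = 225, so w = 15; numerator 105 = 7*15.
f(t) = 7*sin(15t)*u(t)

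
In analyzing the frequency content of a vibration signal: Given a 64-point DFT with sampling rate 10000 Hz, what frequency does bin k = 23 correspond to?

The frequency of DFT bin k is: f_k = k * f_s / N
f_23 = 23 * 10000 / 64 = 14375/4 Hz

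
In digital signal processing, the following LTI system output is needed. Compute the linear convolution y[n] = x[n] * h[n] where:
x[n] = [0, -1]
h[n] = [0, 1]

y[n] = sum_k x[k]*h[n-k]. Output length = len(x) + len(h) - 1 = 2 + 2 - 1 = 3.
y[0] = 0*0 = 0
y[1] = -1*0 + 0*1 = 0
y[2] = -1*1 = -1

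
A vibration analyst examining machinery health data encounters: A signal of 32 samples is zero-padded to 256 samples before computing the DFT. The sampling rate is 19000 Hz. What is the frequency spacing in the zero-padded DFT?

Original DFT: N = 32, resolution = f_s/N = 19000/32 = 2375/4 Hz
Zero-padded DFT: N = 256, resolution = f_s/N = 19000/256 = 2375/32 Hz
Zero-padding interpolates the spectrum (finer frequency grid)
but does NOT improve the true spectral resolution (ability to resolve close frequencies).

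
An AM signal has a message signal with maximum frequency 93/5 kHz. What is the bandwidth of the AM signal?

In AM (double-sideband), the bandwidth is twice the message frequency.
BW = 2 * f_m = 2 * 93/5 kHz = 186/5 kHz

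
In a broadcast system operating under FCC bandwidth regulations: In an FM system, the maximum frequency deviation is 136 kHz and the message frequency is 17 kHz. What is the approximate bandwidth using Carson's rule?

Carson's rule: BW = 2*(delta_f + f_m)
= 2*(136 + 17) kHz = 306 kHz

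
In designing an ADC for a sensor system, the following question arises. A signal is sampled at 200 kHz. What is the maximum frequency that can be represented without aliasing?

The maximum frequency that can be represented without aliasing
is the Nyquist frequency: f_max = f_s / 2 = 200 kHz / 2 = 100 kHz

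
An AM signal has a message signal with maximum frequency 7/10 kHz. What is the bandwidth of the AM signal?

In AM (double-sideband), the bandwidth is twice the message frequency.
BW = 2 * f_m = 2 * 7/10 kHz = 7/5 kHz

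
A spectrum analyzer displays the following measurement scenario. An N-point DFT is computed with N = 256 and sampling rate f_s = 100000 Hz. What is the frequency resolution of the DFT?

DFT frequency resolution = f_s / N
= 100000 / 256 = 3125/8 Hz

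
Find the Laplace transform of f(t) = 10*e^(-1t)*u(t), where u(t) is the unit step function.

Standard Laplace transform pair:
e^(-at)*u(t) <-> 1/(s+a)
With a = 1: L{10*e^(-1t)*u(t)} = 10/(s+1), ROC: Re(s) > -1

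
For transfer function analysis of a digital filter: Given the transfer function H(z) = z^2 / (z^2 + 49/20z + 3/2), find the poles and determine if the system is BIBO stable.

Poles are roots of the denominator: z^2 + 49/20z + 3/2 = 0.
Quadratic formula: z = [-(49/20) +/- sqrt((49/20)^2 - 4*(3/2))] / 2
Discriminant = 2401/400 - 6 = 1/400; sqrt = 1/20.
z = (-49/20 +/- 1/20) / 2 => z = -6/5 or z = -5/4.
|p1| = 6/5, |p2| = 5/4.
For BIBO stability, all poles must lie inside the unit circle (|p| < 1).
System is UNSTABLE since at least one |p| >= 1.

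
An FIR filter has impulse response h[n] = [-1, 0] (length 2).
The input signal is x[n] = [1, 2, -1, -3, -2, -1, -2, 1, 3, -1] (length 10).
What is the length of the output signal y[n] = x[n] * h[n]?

For linear convolution, the output length is:
len(y) = len(x) + len(h) - 1 = 10 + 2 - 1 = 11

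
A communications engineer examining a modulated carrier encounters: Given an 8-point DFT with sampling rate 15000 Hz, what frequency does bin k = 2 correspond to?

The frequency of DFT bin k is: f_k = k * f_s / N
f_2 = 2 * 15000 / 8 = 3750 Hz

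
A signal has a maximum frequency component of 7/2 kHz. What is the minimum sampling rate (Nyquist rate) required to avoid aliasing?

By the Nyquist-Shannon sampling theorem,
the minimum sampling rate (Nyquist rate) must be at least 2 * f_max.
Nyquist rate = 2 * 7/2 kHz = 7 kHz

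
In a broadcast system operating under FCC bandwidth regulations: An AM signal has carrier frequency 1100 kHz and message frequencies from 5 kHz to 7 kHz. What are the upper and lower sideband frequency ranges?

Upper sideband (USB) = fc + [fm_low, fm_high] = 1100 + [5, 7] = [1105, 1107] kHz
Lower sideband (LSB) = fc - [fm_high, fm_low] = 1100 - [7, 5] = [1093, 1095] kHz
Total occupied spectrum: 1093 kHz to 1107 kHz (plus carrier at 1100 kHz)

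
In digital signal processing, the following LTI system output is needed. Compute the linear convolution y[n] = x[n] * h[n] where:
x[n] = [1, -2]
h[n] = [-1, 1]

y[n] = sum_k x[k]*h[n-k]. Output length = len(x) + len(h) - 1 = 2 + 2 - 1 = 3.
y[0] = 1*-1 = -1
y[1] = -2*-1 + 1*1 = 3
y[2] = -2*1 = -2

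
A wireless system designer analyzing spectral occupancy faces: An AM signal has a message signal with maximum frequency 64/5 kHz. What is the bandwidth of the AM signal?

In AM (double-sideband), the bandwidth is twice the message frequency.
BW = 2 * f_m = 2 * 64/5 kHz = 128/5 kHz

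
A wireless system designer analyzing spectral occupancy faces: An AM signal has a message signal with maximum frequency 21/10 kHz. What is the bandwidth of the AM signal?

In AM (double-sideband), the bandwidth is twice the message frequency.
BW = 2 * f_m = 2 * 21/10 kHz = 21/5 kHz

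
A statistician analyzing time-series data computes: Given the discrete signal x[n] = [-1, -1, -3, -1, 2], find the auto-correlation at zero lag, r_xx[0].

The auto-correlation at zero lag r_xx[0] equals the signal energy.
r_xx[0] = sum of x[n]^2 = (-1)^2 + (-1)^2 + (-3)^2 + (-1)^2 + 2^2
= 1 + 1 + 9 + 1 + 4 = 16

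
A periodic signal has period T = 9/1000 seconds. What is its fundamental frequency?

The fundamental frequency is the reciprocal of the period.
f = 1/T = 1/(9/1000) = 1000/9 Hz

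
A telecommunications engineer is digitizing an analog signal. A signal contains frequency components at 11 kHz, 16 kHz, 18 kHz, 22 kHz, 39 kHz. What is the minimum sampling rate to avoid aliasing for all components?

The highest frequency component is f_max = 39 kHz.
Nyquist rate = 2 * f_max = 2 * 39 kHz = 78 kHz.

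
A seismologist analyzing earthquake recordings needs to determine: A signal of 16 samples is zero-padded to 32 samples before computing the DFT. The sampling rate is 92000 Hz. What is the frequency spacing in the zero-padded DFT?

Original DFT: N = 16, resolution = f_s/N = 92000/16 = 5750 Hz
Zero-padded DFT: N = 32, resolution = f_s/N = 92000/32 = 2875 Hz
Zero-padding interpolates the spectrum (finer frequency grid)
but does NOT improve the true spectral resolution (ability to resolve close frequencies).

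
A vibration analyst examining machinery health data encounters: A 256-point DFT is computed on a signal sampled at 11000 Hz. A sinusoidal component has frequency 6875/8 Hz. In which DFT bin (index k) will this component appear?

DFT frequency resolution = f_s/N = 11000/256 = 1375/32 Hz
Bin index k = f_signal / resolution = 6875/8 / 1375/32 = 20
The signal frequency 6875/8 Hz falls in DFT bin k = 20.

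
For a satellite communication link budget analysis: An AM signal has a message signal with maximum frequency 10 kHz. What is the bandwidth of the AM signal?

In AM (double-sideband), the bandwidth is twice the message frequency.
BW = 2 * f_m = 2 * 10 kHz = 20 kHz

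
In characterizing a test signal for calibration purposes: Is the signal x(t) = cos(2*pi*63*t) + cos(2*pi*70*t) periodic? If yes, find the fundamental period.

f1 = 63 Hz, f2 = 70 Hz
Period T1 = 1/63, T2 = 1/70
Ratio T1/T2 = 70/63, which is rational.
The signal is periodic with fundamental period T = 1/GCD(63,70) = 1/7 s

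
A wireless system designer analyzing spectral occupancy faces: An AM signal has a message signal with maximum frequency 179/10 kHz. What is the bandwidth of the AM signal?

In AM (double-sideband), the bandwidth is twice the message frequency.
BW = 2 * f_m = 2 * 179/10 kHz = 179/5 kHz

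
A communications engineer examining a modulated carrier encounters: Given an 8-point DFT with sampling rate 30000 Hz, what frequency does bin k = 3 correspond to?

The frequency of DFT bin k is: f_k = k * f_s / N
f_3 = 3 * 30000 / 8 = 11250 Hz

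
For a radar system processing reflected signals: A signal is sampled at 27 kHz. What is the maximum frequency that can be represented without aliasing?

The maximum frequency that can be represented without aliasing
is the Nyquist frequency: f_max = f_s / 2 = 27 kHz / 2 = 27/2 kHz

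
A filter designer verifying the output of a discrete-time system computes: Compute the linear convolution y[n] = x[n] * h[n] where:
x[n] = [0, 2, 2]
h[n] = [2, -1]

y[n] = sum_k x[k]*h[n-k]. Output length = len(x) + len(h) - 1 = 3 + 2 - 1 = 4.
y[0] = 0*2 = 0
y[1] = 2*2 + 0*-1 = 4
y[2] = 2*2 + 2*-1 = 2
y[3] = 2*-1 = -2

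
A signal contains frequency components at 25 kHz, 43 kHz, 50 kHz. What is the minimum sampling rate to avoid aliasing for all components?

The highest frequency component is f_max = 50 kHz.
Nyquist rate = 2 * f_max = 2 * 50 kHz = 100 kHz.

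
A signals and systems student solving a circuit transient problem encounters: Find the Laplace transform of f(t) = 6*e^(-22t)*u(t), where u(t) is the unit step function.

Standard Laplace transform pair:
e^(-at)*u(t) <-> 1/(s+a)
With a = 22: L{6*e^(-22t)*u(t)} = 6/(s+22), ROC: Re(s) > -22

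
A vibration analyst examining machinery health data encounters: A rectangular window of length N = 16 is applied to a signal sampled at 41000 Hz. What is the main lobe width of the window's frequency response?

For a rectangular window of length N,
the main lobe width in frequency is 2*f_s/N.
= 2*41000/16 = 5125 Hz
This determines the minimum frequency separation for resolving two sinusoids.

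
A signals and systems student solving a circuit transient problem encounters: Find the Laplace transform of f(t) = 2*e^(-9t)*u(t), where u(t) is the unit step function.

Standard Laplace transform pair:
e^(-at)*u(t) <-> 1/(s+a)
With a = 9: L{2*e^(-9t)*u(t)} = 2/(s+9), ROC: Re(s) > -9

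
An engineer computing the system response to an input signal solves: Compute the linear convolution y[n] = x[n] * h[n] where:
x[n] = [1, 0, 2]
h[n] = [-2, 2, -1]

y[n] = sum_k x[k]*h[n-k]. Output length = len(x) + len(h) - 1 = 3 + 3 - 1 = 5.
y[0] = 1*-2 = -2
y[1] = 0*-2 + 1*2 = 2
y[2] = 2*-2 + 0*2 + 1*-1 = -5
y[3] = 2*2 + 0*-1 = 4
y[4] = 2*-1 = -2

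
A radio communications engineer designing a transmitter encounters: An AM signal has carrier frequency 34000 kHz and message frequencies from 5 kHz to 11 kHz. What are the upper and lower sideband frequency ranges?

Upper sideband (USB) = fc + [fm_low, fm_high] = 34000 + [5, 11] = [34005, 34011] kHz
Lower sideband (LSB) = fc - [fm_high, fm_low] = 34000 - [11, 5] = [33989, 33995] kHz
Total occupied spectrum: 33989 kHz to 34011 kHz (plus carrier at 34000 kHz)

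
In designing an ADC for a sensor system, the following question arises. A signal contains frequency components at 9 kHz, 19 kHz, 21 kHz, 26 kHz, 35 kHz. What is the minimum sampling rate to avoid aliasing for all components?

The highest frequency component is f_max = 35 kHz.
Nyquist rate = 2 * f_max = 2 * 35 kHz = 70 kHz.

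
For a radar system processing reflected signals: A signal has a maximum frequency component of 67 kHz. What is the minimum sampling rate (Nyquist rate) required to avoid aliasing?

By the Nyquist-Shannon sampling theorem,
the minimum sampling rate (Nyquist rate) must be at least 2 * f_max.
Nyquist rate = 2 * 67 kHz = 134 kHz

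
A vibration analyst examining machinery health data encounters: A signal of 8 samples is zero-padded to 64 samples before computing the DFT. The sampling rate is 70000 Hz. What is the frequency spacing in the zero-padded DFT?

Original DFT: N = 8, resolution = f_s/N = 70000/8 = 8750 Hz
Zero-padded DFT: N = 64, resolution = f_s/N = 70000/64 = 4375/4 Hz
Zero-padding interpolates the spectrum (finer frequency grid)
but does NOT improve the true spectral resolution (ability to resolve close frequencies).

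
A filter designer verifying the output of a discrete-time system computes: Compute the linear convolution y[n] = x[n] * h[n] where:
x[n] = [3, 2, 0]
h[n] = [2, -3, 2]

y[n] = sum_k x[k]*h[n-k]. Output length = len(x) + len(h) - 1 = 3 + 3 - 1 = 5.
y[0] = 3*2 = 6
y[1] = 2*2 + 3*-3 = -5
y[2] = 0*2 + 2*-3 + 3*2 = 0
y[3] = 0*-3 + 2*2 = 4
y[4] = 0*2 = 0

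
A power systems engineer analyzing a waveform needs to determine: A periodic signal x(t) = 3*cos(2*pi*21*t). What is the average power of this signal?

Average power of A*cos(wt) is A^2/2.
P = 3^2 / 2 = 9/2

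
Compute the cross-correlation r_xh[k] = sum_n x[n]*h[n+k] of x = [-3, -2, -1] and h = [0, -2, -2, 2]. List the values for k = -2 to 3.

Both sequences indexed from 0 and zero outside their support.
Lags with overlap: k = -2 to 3.
  r_xh[-2] = x[2]*h[0] = 0
  r_xh[-1] = x[1]*h[0] + x[2]*h[1] = 2
  r_xh[0] = x[0]*h[0] + x[1]*h[1] + x[2]*h[2] = 6
  r_xh[1] = x[0]*h[1] + x[1]*h[2] + x[2]*h[3] = 8
  r_xh[2] = x[0]*h[2] + x[1]*h[3] = 2
  r_xh[3] = x[0]*h[3] = -6
r_xh = [0, 2, 6, 8, 2, -6] (for k = -2, ..., 3)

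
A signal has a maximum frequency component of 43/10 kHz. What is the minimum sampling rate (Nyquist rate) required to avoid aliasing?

By the Nyquist-Shannon sampling theorem,
the minimum sampling rate (Nyquist rate) must be at least 2 * f_max.
Nyquist rate = 2 * 43/10 kHz = 43/5 kHz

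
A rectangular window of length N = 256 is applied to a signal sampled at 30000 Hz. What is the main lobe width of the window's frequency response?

For a rectangular window of length N,
the main lobe width in frequency is 2*f_s/N.
= 2*30000/256 = 1875/8 Hz
This determines the minimum frequency separation for resolving two sinusoids.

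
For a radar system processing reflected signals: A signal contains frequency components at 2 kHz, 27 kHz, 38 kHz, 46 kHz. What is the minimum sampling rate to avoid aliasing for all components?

The highest frequency component is f_max = 46 kHz.
Nyquist rate = 2 * f_max = 2 * 46 kHz = 92 kHz.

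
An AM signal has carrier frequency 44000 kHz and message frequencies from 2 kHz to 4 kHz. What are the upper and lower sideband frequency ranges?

Upper sideband (USB) = fc + [fm_low, fm_high] = 44000 + [2, 4] = [44002, 44004] kHz
Lower sideband (LSB) = fc - [fm_high, fm_low] = 44000 - [4, 2] = [43996, 43998] kHz
Total occupied spectrum: 43996 kHz to 44004 kHz (plus carrier at 44000 kHz)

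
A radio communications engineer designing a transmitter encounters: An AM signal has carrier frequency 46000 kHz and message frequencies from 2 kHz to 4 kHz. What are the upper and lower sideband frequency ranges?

Upper sideband (USB) = fc + [fm_low, fm_high] = 46000 + [2, 4] = [46002, 46004] kHz
Lower sideband (LSB) = fc - [fm_high, fm_low] = 46000 - [4, 2] = [45996, 45998] kHz
Total occupied spectrum: 45996 kHz to 46004 kHz (plus carrier at 46000 kHz)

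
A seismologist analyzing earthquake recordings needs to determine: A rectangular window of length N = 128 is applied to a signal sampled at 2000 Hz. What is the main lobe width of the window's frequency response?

For a rectangular window of length N,
the main lobe width in frequency is 2*f_s/N.
= 2*2000/128 = 125/4 Hz
This determines the minimum frequency separation for resolving two sinusoids.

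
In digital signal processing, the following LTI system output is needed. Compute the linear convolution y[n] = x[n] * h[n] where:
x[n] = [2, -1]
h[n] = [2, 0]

y[n] = sum_k x[k]*h[n-k]. Output length = len(x) + len(h) - 1 = 2 + 2 - 1 = 3.
y[0] = 2*2 = 4
y[1] = -1*2 + 2*0 = -2
y[2] = -1*0 = 0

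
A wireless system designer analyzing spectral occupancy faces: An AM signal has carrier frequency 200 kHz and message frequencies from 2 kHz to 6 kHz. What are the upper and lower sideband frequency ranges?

Upper sideband (USB) = fc + [fm_low, fm_high] = 200 + [2, 6] = [202, 206] kHz
Lower sideband (LSB) = fc - [fm_high, fm_low] = 200 - [6, 2] = [194, 198] kHz
Total occupied spectrum: 194 kHz to 206 kHz (plus carrier at 200 kHz)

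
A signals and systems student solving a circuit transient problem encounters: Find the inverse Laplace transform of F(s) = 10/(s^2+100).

Standard pair: w/(s^2+w^2) <-> sin(wt)*u(t)
Recognize w^2 = 100, so w = 10; numerator 10 = 1*10.
f(t) = sin(10t)*u(t)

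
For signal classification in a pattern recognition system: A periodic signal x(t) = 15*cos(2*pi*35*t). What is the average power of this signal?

Average power of A*cos(wt) is A^2/2.
P = 15^2 / 2 = 225/2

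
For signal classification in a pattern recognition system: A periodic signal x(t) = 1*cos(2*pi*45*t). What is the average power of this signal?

Average power of A*cos(wt) is A^2/2.
P = 1^2 / 2 = 1/2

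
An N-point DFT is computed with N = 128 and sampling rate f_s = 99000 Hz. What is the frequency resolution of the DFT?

DFT frequency resolution = f_s / N
= 99000 / 128 = 12375/16 Hz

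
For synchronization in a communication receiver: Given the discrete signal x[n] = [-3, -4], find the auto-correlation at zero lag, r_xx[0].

The auto-correlation at zero lag r_xx[0] equals the signal energy.
r_xx[0] = sum of x[n]^2 = (-3)^2 + (-4)^2
= 9 + 16 = 25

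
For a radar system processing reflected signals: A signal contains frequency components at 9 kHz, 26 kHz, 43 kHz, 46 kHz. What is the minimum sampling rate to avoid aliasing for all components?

The highest frequency component is f_max = 46 kHz.
Nyquist rate = 2 * f_max = 2 * 46 kHz = 92 kHz.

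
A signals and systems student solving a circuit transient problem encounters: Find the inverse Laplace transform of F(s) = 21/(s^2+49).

Standard pair: w/(s^2+w^2) <-> sin(wt)*u(t)
Recognize w^2 = 49, so w = 7; numerator 21 = 3*7.
f(t) = 3*sin(7t)*u(t)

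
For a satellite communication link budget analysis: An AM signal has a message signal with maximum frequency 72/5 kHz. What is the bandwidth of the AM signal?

In AM (double-sideband), the bandwidth is twice the message frequency.
BW = 2 * f_m = 2 * 72/5 kHz = 144/5 kHz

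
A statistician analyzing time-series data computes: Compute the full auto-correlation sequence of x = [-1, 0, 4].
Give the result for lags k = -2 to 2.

r_xx[k] = sum_m x[m]*x[m+k], indexed from 0, for k = -2 to 2:
  r_xx[-2] = x[2]*x[0] = -4
  r_xx[-1] = x[1]*x[0] + x[2]*x[1] = 0
  r_xx[0] = x[0]*x[0] + x[1]*x[1] + x[2]*x[2] = 17
  r_xx[1] = x[0]*x[1] + x[1]*x[2] = 0
  r_xx[2] = x[0]*x[2] = -4
r_xx = [-4, 0, 17, 0, -4]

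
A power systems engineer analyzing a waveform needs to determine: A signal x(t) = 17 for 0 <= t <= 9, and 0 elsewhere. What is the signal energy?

Energy = integral of |x(t)|^2 dt over the signal duration
= 17^2 * 9 = 289 * 9 = 2601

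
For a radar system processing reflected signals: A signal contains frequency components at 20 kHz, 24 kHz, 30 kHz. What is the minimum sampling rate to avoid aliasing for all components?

The highest frequency component is f_max = 30 kHz.
Nyquist rate = 2 * f_max = 2 * 30 kHz = 60 kHz.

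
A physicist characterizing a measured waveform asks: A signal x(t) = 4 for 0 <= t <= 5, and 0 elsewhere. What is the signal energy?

Energy = integral of |x(t)|^2 dt over the signal duration
= 4^2 * 5 = 16 * 5 = 80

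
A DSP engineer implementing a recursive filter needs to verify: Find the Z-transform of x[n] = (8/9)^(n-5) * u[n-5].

Time-shifting property: if X(z) = Z{x[n]}, then Z{x[n-d]} = z^(-d) * X(z)
X(z) = z/(z - 8/9) for x[n] = (8/9)^n * u[n]
Z{x[n-5]} = z^(-5) * z/(z - 8/9) = z^(-4)/(z - 8/9)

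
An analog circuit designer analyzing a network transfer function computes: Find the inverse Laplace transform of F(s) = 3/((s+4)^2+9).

Standard pair: w/((s+a)^2+w^2) <-> e^(-at)*sin(wt)*u(t)
With a=4, w=3: f(t) = e^(-4t)*sin(3t)*u(t)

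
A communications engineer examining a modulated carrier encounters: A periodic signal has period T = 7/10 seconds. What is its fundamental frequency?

The fundamental frequency is the reciprocal of the period.
f = 1/T = 1/(7/10) = 10/7 Hz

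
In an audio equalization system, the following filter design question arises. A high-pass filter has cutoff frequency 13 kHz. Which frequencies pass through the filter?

A high-pass filter passes all frequencies above the cutoff frequency 13 kHz and attenuates lower frequencies.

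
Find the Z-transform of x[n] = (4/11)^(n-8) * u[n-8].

Time-shifting property: if X(z) = Z{x[n]}, then Z{x[n-d]} = z^(-d) * X(z)
X(z) = z/(z - 4/11) for x[n] = (4/11)^n * u[n]
Z{x[n-8]} = z^(-8) * z/(z - 4/11) = z^(-7)/(z - 4/11)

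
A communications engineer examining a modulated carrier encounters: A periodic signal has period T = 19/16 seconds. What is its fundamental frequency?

The fundamental frequency is the reciprocal of the period.
f = 1/T = 1/(19/16) = 16/19 Hz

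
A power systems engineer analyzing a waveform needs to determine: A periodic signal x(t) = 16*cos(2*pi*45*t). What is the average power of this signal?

Average power of A*cos(wt) is A^2/2.
P = 16^2 / 2 = 256/2 = 128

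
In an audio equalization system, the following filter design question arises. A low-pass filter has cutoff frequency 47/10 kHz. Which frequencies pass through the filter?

A low-pass filter passes all frequencies below the cutoff frequency 47/10 kHz and attenuates higher frequencies.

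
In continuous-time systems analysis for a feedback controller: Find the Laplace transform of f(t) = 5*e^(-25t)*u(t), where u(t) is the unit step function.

Standard Laplace transform pair:
e^(-at)*u(t) <-> 1/(s+a)
With a = 25: L{5*e^(-25t)*u(t)} = 5/(s+25), ROC: Re(s) > -25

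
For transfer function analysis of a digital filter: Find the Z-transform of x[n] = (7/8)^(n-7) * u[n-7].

Time-shifting property: if X(z) = Z{x[n]}, then Z{x[n-d]} = z^(-d) * X(z)
X(z) = z/(z - 7/8) for x[n] = (7/8)^n * u[n]
Z{x[n-7]} = z^(-7) * z/(z - 7/8) = z^(-6)/(z - 7/8)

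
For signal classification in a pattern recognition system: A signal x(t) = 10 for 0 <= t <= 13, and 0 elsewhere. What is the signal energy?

Energy = integral of |x(t)|^2 dt over the signal duration
= 10^2 * 13 = 100 * 13 = 1300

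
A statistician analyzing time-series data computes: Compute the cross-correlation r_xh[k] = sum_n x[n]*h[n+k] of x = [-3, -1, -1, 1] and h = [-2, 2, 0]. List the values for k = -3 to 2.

Both sequences indexed from 0 and zero outside their support.
Lags with overlap: k = -3 to 2.
  r_xh[-3] = x[3]*h[0] = -2
  r_xh[-2] = x[2]*h[0] + x[3]*h[1] = 4
  r_xh[-1] = x[1]*h[0] + x[2]*h[1] + x[3]*h[2] = 0
  r_xh[0] = x[0]*h[0] + x[1]*h[1] + x[2]*h[2] = 4
  r_xh[1] = x[0]*h[1] + x[1]*h[2] = -6
  r_xh[2] = x[0]*h[2] = 0
r_xh = [-2, 4, 0, 4, -6, 0] (for k = -3, ..., 2)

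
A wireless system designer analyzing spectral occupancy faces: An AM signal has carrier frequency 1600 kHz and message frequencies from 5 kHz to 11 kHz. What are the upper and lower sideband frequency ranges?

Upper sideband (USB) = fc + [fm_low, fm_high] = 1600 + [5, 11] = [1605, 1611] kHz
Lower sideband (LSB) = fc - [fm_high, fm_low] = 1600 - [11, 5] = [1589, 1595] kHz
Total occupied spectrum: 1589 kHz to 1611 kHz (plus carrier at 1600 kHz)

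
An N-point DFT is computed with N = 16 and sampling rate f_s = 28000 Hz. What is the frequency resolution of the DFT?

DFT frequency resolution = f_s / N
= 28000 / 16 = 1750 Hz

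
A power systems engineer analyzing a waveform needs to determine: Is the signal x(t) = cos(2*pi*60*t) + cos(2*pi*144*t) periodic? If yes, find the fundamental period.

f1 = 60 Hz, f2 = 144 Hz
Period T1 = 1/60, T2 = 1/144
Ratio T1/T2 = 144/60, which is rational.
The signal is periodic with fundamental period T = 1/GCD(60,144) = 1/12 s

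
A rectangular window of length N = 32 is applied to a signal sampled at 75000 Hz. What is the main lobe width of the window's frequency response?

For a rectangular window of length N,
the main lobe width in frequency is 2*f_s/N.
= 2*75000/32 = 9375/2 Hz
This determines the minimum frequency separation for resolving two sinusoids.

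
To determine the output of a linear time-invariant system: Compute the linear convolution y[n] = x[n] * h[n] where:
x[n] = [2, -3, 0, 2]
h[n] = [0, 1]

y[n] = sum_k x[k]*h[n-k]. Output length = len(x) + len(h) - 1 = 4 + 2 - 1 = 5.
y[0] = 2*0 = 0
y[1] = -3*0 + 2*1 = 2
y[2] = 0*0 + -3*1 = -3
y[3] = 2*0 + 0*1 = 0
y[4] = 2*1 = 2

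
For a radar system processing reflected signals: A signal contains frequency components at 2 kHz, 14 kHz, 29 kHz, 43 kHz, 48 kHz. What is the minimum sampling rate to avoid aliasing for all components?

The highest frequency component is f_max = 48 kHz.
Nyquist rate = 2 * f_max = 2 * 48 kHz = 96 kHz.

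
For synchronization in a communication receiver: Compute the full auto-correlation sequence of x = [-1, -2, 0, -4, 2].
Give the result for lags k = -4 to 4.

r_xx[k] = sum_m x[m]*x[m+k], indexed from 0, for k = -4 to 4:
  r_xx[-4] = x[4]*x[0] = -2
  r_xx[-3] = x[3]*x[0] + x[4]*x[1] = 0
  r_xx[-2] = x[2]*x[0] + x[3]*x[1] + x[4]*x[2] = 8
  r_xx[-1] = x[1]*x[0] + x[2]*x[1] + x[3]*x[2] + x[4]*x[3] = -6
  r_xx[0] = x[0]*x[0] + x[1]*x[1] + x[2]*x[2] + x[3]*x[3] + x[4]*x[4] = 25
  r_xx[1] = x[0]*x[1] + x[1]*x[2] + x[2]*x[3] + x[3]*x[4] = -6
  r_xx[2] = x[0]*x[2] + x[1]*x[3] + x[2]*x[4] = 8
  r_xx[3] = x[0]*x[3] + x[1]*x[4] = 0
  r_xx[4] = x[0]*x[4] = -2
r_xx = [-2, 0, 8, -6, 25, -6, 8, 0, -2]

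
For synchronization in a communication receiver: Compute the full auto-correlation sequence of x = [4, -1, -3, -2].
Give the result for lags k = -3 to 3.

r_xx[k] = sum_m x[m]*x[m+k], indexed from 0, for k = -3 to 3:
  r_xx[-3] = x[3]*x[0] = -8
  r_xx[-2] = x[2]*x[0] + x[3]*x[1] = -10
  r_xx[-1] = x[1]*x[0] + x[2]*x[1] + x[3]*x[2] = 5
  r_xx[0] = x[0]*x[0] + x[1]*x[1] + x[2]*x[2] + x[3]*x[3] = 30
  r_xx[1] = x[0]*x[1] + x[1]*x[2] + x[2]*x[3] = 5
  r_xx[2] = x[0]*x[2] + x[1]*x[3] = -10
  r_xx[3] = x[0]*x[3] = -8
r_xx = [-8, -10, 5, 30, 5, -10, -8]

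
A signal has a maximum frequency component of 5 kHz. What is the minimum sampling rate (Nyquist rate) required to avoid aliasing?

By the Nyquist-Shannon sampling theorem,
the minimum sampling rate (Nyquist rate) must be at least 2 * f_max.
Nyquist rate = 2 * 5 kHz = 10 kHz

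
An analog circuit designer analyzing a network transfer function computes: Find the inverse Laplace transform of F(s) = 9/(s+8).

Standard pair: k/(s+a) <-> k*e^(-at)*u(t)
With k=9, a=8: f(t) = 9*e^(-8t)*u(t)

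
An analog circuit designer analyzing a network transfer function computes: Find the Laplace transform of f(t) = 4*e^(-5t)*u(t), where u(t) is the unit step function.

Standard Laplace transform pair:
e^(-at)*u(t) <-> 1/(s+a)
With a = 5: L{4*e^(-5t)*u(t)} = 4/(s+5), ROC: Re(s) > -5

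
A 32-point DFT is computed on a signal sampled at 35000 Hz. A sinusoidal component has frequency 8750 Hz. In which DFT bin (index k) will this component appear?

DFT frequency resolution = f_s/N = 35000/32 = 4375/4 Hz
Bin index k = f_signal / resolution = 8750 / 4375/4 = 8
The signal frequency 8750 Hz falls in DFT bin k = 8.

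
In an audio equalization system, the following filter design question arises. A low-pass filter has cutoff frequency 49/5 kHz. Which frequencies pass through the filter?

A low-pass filter passes all frequencies below the cutoff frequency 49/5 kHz and attenuates higher frequencies.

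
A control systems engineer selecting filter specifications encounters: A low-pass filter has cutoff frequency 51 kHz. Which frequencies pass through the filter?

A low-pass filter passes all frequencies below the cutoff frequency 51 kHz and attenuates higher frequencies.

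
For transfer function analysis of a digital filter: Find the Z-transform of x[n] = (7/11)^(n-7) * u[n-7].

Time-shifting property: if X(z) = Z{x[n]}, then Z{x[n-d]} = z^(-d) * X(z)
X(z) = z/(z - 7/11) for x[n] = (7/11)^n * u[n]
Z{x[n-7]} = z^(-7) * z/(z - 7/11) = z^(-6)/(z - 7/11)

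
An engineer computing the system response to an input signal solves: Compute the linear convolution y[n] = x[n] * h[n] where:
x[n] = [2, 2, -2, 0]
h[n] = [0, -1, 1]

y[n] = sum_k x[k]*h[n-k]. Output length = len(x) + len(h) - 1 = 4 + 3 - 1 = 6.
y[0] = 2*0 = 0
y[1] = 2*0 + 2*-1 = -2
y[2] = -2*0 + 2*-1 + 2*1 = 0
y[3] = 0*0 + -2*-1 + 2*1 = 4
y[4] = 0*-1 + -2*1 = -2
y[5] = 0*1 = 0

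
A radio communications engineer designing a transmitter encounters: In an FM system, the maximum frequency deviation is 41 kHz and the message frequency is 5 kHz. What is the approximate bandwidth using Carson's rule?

Carson's rule: BW = 2*(delta_f + f_m)
= 2*(41 + 5) kHz = 92 kHz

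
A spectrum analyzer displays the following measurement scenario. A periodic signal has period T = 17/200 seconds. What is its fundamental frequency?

The fundamental frequency is the reciprocal of the period.
f = 1/T = 1/(17/200) = 200/17 Hz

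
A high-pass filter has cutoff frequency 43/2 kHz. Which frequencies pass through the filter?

A high-pass filter passes all frequencies above the cutoff frequency 43/2 kHz and attenuates lower frequencies.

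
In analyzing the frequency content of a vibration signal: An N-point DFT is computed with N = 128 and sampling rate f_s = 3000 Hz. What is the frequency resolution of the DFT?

DFT frequency resolution = f_s / N
= 3000 / 128 = 375/16 Hz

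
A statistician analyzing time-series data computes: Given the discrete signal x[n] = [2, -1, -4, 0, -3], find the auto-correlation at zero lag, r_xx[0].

The auto-correlation at zero lag r_xx[0] equals the signal energy.
r_xx[0] = sum of x[n]^2 = 2^2 + (-1)^2 + (-4)^2 + 0^2 + (-3)^2
= 4 + 1 + 16 + 0 + 9 = 30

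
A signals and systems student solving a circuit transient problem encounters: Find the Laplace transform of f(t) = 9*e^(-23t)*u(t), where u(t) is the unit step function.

Standard Laplace transform pair:
e^(-at)*u(t) <-> 1/(s+a)
With a = 23: L{9*e^(-23t)*u(t)} = 9/(s+23), ROC: Re(s) > -23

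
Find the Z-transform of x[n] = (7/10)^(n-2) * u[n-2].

Time-shifting property: if X(z) = Z{x[n]}, then Z{x[n-d]} = z^(-d) * X(z)
X(z) = z/(z - 7/10) for x[n] = (7/10)^n * u[n]
Z{x[n-2]} = z^(-2) * z/(z - 7/10) = z^(-1)/(z - 7/10)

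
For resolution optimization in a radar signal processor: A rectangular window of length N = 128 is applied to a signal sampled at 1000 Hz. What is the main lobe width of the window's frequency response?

For a rectangular window of length N,
the main lobe width in frequency is 2*f_s/N.
= 2*1000/128 = 125/8 Hz
This determines the minimum frequency separation for resolving two sinusoids.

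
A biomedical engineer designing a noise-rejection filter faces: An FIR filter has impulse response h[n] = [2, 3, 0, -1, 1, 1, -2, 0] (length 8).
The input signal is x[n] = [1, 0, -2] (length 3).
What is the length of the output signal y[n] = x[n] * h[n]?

For linear convolution, the output length is:
len(y) = len(x) + len(h) - 1 = 3 + 8 - 1 = 10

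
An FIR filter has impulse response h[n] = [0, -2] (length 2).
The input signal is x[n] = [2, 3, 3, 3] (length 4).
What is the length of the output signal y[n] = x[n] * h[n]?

For linear convolution, the output length is:
len(y) = len(x) + len(h) - 1 = 4 + 2 - 1 = 5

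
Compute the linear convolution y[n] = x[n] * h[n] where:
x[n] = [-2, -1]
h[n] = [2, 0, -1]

y[n] = sum_k x[k]*h[n-k]. Output length = len(x) + len(h) - 1 = 2 + 3 - 1 = 4.
y[0] = -2*2 = -4
y[1] = -1*2 + -2*0 = -2
y[2] = -1*0 + -2*-1 = 2
y[3] = -1*-1 = 1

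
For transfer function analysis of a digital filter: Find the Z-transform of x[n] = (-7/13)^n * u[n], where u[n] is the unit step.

The Z-transform of a^n * u[n] is z/(z-a) for |z| > |a|.
Here a = -7/13, so X(z) = z/(z - (-7/13)) = 13z/(13z + 7)
ROC: |z| > 7/13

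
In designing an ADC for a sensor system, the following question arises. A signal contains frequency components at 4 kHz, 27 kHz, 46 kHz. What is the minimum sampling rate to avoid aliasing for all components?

The highest frequency component is f_max = 46 kHz.
Nyquist rate = 2 * f_max = 2 * 46 kHz = 92 kHz.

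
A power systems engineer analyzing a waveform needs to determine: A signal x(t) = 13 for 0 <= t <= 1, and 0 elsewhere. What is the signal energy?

Energy = integral of |x(t)|^2 dt over the signal duration
= 13^2 * 1 = 169 * 1 = 169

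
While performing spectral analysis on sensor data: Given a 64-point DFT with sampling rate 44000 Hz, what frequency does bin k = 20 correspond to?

The frequency of DFT bin k is: f_k = k * f_s / N
f_20 = 20 * 44000 / 64 = 13750 Hz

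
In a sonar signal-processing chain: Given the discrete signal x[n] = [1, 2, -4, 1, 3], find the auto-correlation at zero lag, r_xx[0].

The auto-correlation at zero lag r_xx[0] equals the signal energy.
r_xx[0] = sum of x[n]^2 = 1^2 + 2^2 + (-4)^2 + 1^2 + 3^2
= 1 + 4 + 16 + 1 + 9 = 31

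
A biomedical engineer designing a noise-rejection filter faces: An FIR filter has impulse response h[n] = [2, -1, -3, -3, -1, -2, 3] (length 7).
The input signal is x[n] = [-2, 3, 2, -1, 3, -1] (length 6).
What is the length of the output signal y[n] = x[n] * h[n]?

For linear convolution, the output length is:
len(y) = len(x) + len(h) - 1 = 6 + 7 - 1 = 12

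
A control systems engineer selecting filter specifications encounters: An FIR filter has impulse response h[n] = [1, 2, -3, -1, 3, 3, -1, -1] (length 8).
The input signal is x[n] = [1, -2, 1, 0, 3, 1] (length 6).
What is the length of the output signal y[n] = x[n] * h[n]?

For linear convolution, the output length is:
len(y) = len(x) + len(h) - 1 = 6 + 8 - 1 = 13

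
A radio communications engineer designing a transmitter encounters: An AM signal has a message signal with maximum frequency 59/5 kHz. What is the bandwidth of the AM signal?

In AM (double-sideband), the bandwidth is twice the message frequency.
BW = 2 * f_m = 2 * 59/5 kHz = 118/5 kHz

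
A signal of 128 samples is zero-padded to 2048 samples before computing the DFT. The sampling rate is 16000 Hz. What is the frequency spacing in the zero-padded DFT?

Original DFT: N = 128, resolution = f_s/N = 16000/128 = 125 Hz
Zero-padded DFT: N = 2048, resolution = f_s/N = 16000/2048 = 125/16 Hz
Zero-padding interpolates the spectrum (finer frequency grid)
but does NOT improve the true spectral resolution (ability to resolve close frequencies).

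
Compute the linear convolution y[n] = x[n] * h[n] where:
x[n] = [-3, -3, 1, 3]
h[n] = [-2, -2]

y[n] = sum_k x[k]*h[n-k]. Output length = len(x) + len(h) - 1 = 4 + 2 - 1 = 5.
y[0] = -3*-2 = 6
y[1] = -3*-2 + -3*-2 = 12
y[2] = 1*-2 + -3*-2 = 4
y[3] = 3*-2 + 1*-2 = -8
y[4] = 3*-2 = -6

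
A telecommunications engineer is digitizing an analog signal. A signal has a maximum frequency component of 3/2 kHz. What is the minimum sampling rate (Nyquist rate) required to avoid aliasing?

By the Nyquist-Shannon sampling theorem,
the minimum sampling rate (Nyquist rate) must be at least 2 * f_max.
Nyquist rate = 2 * 3/2 kHz = 3 kHz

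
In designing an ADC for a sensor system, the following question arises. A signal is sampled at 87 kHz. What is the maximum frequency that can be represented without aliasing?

The maximum frequency that can be represented without aliasing
is the Nyquist frequency: f_max = f_s / 2 = 87 kHz / 2 = 87/2 kHz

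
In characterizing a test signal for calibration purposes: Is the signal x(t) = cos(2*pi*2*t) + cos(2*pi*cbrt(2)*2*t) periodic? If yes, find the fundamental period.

f1 = 2 Hz, f2 = 2*cbrt(2) Hz
Ratio f2/f1 = cbrt(2), which is irrational.
Since the frequency ratio is irrational, no common period exists.
The signal is not periodic.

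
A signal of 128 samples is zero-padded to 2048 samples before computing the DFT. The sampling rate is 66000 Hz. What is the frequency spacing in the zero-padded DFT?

Original DFT: N = 128, resolution = f_s/N = 66000/128 = 4125/8 Hz
Zero-padded DFT: N = 2048, resolution = f_s/N = 66000/2048 = 4125/128 Hz
Zero-padding interpolates the spectrum (finer frequency grid)
but does NOT improve the true spectral resolution (ability to resolve close frequencies).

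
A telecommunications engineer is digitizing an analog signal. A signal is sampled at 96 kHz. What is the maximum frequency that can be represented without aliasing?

The maximum frequency that can be represented without aliasing
is the Nyquist frequency: f_max = f_s / 2 = 96 kHz / 2 = 48 kHz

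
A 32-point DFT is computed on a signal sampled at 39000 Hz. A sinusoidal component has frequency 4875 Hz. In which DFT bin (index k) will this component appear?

DFT frequency resolution = f_s/N = 39000/32 = 4875/4 Hz
Bin index k = f_signal / resolution = 4875 / 4875/4 = 4
The signal frequency 4875 Hz falls in DFT bin k = 4.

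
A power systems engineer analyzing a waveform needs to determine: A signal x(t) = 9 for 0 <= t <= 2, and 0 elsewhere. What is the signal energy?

Energy = integral of |x(t)|^2 dt over the signal duration
= 9^2 * 2 = 81 * 2 = 162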